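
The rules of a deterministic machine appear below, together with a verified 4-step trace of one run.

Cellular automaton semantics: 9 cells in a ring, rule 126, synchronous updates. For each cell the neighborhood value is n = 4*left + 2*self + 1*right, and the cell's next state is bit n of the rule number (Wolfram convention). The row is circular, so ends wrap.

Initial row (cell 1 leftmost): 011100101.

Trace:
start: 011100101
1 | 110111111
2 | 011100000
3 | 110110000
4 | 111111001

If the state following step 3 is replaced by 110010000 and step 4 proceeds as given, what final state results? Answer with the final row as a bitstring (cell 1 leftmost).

111111001

state after step 3 := 110010000
4 | 111111001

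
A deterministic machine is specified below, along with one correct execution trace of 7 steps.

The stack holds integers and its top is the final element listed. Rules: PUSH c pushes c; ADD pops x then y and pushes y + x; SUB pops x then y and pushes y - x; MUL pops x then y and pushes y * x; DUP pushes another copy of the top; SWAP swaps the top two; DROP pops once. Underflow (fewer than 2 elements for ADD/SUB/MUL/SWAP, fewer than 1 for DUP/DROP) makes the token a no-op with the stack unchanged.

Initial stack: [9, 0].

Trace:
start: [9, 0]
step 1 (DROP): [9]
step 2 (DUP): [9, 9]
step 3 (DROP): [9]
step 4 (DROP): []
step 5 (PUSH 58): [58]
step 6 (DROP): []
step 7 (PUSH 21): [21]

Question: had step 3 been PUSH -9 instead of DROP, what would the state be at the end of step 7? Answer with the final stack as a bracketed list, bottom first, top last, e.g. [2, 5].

(re-executing from step 3 with the substitution; state before step 3: [9, 9])
step 3 (PUSH -9): [9, 9, -9]
step 4 (DROP): [9, 9]
step 5 (PUSH 58): [9, 9, 58]
step 6 (DROP): [9, 9]
step 7 (PUSH 21): [9, 9, 21]

[9, 9, 21]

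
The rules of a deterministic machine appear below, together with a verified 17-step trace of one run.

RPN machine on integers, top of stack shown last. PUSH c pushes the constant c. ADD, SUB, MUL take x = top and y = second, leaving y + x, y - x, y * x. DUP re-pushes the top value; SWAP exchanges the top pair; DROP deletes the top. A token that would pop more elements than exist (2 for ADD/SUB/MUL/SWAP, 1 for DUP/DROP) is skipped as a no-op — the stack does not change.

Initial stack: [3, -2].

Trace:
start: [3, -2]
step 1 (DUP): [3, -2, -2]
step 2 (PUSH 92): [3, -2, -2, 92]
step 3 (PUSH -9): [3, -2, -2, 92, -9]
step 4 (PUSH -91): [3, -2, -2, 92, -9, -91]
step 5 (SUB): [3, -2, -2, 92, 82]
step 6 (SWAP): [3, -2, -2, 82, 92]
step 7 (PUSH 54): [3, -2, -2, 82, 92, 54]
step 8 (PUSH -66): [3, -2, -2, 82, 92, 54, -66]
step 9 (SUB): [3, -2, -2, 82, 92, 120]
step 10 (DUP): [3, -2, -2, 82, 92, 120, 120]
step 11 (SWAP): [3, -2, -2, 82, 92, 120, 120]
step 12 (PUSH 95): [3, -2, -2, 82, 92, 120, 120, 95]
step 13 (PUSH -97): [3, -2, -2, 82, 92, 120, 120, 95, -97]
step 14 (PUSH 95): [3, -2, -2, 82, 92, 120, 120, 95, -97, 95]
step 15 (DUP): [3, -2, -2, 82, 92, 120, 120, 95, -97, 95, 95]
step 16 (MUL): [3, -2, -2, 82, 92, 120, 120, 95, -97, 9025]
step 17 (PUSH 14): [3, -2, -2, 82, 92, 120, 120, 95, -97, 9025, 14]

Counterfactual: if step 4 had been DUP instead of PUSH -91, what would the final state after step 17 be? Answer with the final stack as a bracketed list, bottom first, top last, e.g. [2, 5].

(re-executing from step 4 with the substitution; state before step 4: [3, -2, -2, 92, -9])
step 4 (DUP): [3, -2, -2, 92, -9, -9]
step 5 (SUB): [3, -2, -2, 92, 0]
step 6 (SWAP): [3, -2, -2, 0, 92]
step 7 (PUSH 54): [3, -2, -2, 0, 92, 54]
step 8 (PUSH -66): [3, -2, -2, 0, 92, 54, -66]
step 9 (SUB): [3, -2, -2, 0, 92, 120]
step 10 (DUP): [3, -2, -2, 0, 92, 120, 120]
step 11 (SWAP): [3, -2, -2, 0, 92, 120, 120]
step 12 (PUSH 95): [3, -2, -2, 0, 92, 120, 120, 95]
step 13 (PUSH -97): [3, -2, -2, 0, 92, 120, 120, 95, -97]
step 14 (PUSH 95): [3, -2, -2, 0, 92, 120, 120, 95, -97, 95]
step 15 (DUP): [3, -2, -2, 0, 92, 120, 120, 95, -97, 95, 95]
step 16 (MUL): [3, -2, -2, 0, 92, 120, 120, 95, -97, 9025]
step 17 (PUSH 14): [3, -2, -2, 0, 92, 120, 120, 95, -97, 9025, 14]

[3, -2, -2, 0, 92, 120, 120, 95, -97, 9025, 14]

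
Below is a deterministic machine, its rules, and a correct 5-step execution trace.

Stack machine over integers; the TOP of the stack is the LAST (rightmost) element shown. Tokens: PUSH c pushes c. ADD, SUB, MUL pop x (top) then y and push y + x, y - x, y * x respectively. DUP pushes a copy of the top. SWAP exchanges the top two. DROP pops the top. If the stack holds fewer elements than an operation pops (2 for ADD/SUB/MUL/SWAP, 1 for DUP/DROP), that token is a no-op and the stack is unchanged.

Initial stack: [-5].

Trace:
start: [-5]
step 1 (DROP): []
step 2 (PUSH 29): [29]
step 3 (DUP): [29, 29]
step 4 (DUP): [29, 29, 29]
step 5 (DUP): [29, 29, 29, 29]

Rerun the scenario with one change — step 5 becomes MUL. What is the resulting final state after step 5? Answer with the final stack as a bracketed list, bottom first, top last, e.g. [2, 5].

[29, 841]

(re-executing from step 5 with the substitution; state before step 5: [29, 29, 29])
step 5 (MUL): [29, 841]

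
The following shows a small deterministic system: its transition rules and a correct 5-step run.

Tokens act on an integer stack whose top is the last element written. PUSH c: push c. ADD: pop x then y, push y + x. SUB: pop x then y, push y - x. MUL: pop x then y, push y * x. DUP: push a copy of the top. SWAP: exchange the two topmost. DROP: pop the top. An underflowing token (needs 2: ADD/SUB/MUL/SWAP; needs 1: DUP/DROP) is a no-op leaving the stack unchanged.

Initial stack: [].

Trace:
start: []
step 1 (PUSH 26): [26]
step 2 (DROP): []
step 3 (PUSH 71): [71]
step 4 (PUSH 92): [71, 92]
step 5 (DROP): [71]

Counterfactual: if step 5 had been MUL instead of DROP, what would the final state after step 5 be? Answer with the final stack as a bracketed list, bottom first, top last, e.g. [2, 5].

(re-executing from step 5 with the substitution; state before step 5: [71, 92])
step 5 (MUL): [6532]

[6532]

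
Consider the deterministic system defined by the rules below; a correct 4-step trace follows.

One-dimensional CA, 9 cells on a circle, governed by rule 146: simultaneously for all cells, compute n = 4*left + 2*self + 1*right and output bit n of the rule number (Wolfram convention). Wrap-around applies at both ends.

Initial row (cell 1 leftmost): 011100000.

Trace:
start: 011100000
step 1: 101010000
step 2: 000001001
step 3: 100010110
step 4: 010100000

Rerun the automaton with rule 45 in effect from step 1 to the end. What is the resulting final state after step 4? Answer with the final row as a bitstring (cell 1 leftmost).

111000111

(re-executing steps 1..4 under rule 45; state before step 1: 011100000)
step 1: 010001111
step 2: 110101000
step 3: 101111010
step 4: 111000111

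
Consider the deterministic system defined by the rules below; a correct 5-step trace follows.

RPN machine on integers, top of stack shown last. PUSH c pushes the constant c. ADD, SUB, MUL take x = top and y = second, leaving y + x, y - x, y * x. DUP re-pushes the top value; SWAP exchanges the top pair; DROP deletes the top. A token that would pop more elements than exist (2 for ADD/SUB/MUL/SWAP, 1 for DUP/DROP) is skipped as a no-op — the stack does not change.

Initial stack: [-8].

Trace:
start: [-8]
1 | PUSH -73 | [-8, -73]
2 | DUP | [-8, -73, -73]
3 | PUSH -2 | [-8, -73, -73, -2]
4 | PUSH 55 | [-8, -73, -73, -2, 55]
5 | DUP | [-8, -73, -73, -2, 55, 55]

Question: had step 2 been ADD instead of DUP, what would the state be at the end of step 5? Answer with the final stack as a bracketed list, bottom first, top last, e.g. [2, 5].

(re-executing from step 2 with the substitution; state before step 2: [-8, -73])
2 | ADD | [-81]
3 | PUSH -2 | [-81, -2]
4 | PUSH 55 | [-81, -2, 55]
5 | DUP | [-81, -2, 55, 55]

[-81, -2, 55, 55]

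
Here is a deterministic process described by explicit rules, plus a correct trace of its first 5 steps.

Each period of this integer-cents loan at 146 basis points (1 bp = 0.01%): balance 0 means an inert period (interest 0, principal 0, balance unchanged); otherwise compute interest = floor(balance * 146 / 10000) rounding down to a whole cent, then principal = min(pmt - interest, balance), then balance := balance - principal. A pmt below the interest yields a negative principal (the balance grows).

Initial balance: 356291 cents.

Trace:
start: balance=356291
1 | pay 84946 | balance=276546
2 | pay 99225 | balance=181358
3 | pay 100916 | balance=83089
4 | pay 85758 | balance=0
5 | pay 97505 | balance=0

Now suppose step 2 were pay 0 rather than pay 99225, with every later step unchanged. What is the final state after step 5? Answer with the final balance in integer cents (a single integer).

4652

(re-executing from step 2 with the substitution; state before step 2: balance=276546)
2 | pay 0 | balance=280583
3 | pay 100916 | balance=183763
4 | pay 85758 | balance=100687
5 | pay 97505 | balance=4652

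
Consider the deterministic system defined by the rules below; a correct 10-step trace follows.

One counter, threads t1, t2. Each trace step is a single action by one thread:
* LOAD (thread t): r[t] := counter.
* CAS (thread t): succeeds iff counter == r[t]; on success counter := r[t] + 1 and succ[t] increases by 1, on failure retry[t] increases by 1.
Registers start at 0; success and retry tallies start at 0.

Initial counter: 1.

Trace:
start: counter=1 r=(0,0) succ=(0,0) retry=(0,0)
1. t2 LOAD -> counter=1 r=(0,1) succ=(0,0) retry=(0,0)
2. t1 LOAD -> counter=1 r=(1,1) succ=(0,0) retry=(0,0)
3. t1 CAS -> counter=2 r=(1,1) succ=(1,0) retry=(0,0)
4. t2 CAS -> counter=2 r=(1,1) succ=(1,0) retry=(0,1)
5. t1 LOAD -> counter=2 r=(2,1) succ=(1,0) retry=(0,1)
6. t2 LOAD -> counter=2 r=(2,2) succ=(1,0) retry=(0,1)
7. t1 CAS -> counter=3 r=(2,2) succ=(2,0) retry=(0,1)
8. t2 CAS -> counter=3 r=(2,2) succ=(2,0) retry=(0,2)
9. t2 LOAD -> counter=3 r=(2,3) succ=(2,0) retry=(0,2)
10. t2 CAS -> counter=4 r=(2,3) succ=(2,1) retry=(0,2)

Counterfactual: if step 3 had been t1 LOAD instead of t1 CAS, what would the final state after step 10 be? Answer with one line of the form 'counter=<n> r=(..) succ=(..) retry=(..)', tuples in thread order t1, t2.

counter=4 r=(2,3) succ=(1,2) retry=(0,1)

(re-executing from step 3 with the substitution; state before step 3: counter=1 r=(1,1) succ=(0,0) retry=(0,0))
3. t1 LOAD -> counter=1 r=(1,1) succ=(0,0) retry=(0,0)
4. t2 CAS -> counter=2 r=(1,1) succ=(0,1) retry=(0,0)
5. t1 LOAD -> counter=2 r=(2,1) succ=(0,1) retry=(0,0)
6. t2 LOAD -> counter=2 r=(2,2) succ=(0,1) retry=(0,0)
7. t1 CAS -> counter=3 r=(2,2) succ=(1,1) retry=(0,0)
8. t2 CAS -> counter=3 r=(2,2) succ=(1,1) retry=(0,1)
9. t2 LOAD -> counter=3 r=(2,3) succ=(1,1) retry=(0,1)
10. t2 CAS -> counter=4 r=(2,3) succ=(1,2) retry=(0,1)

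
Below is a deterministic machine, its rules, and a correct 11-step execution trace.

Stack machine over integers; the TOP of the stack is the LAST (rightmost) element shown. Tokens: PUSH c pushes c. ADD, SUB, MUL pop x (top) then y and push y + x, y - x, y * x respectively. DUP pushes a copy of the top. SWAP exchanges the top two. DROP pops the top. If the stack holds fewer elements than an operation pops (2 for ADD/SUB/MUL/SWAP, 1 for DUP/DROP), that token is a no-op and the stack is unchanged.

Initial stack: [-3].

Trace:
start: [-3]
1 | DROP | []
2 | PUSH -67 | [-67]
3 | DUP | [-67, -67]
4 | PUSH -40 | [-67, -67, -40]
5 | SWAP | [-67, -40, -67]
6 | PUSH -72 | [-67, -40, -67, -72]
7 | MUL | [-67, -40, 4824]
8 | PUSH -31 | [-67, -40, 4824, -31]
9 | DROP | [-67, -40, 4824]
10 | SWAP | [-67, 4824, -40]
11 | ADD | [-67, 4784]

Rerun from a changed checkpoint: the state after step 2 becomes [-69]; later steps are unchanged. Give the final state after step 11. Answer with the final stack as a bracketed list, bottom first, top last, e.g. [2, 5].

[-69, 4928]

state after step 2 := [-69]
3 | DUP | [-69, -69]
4 | PUSH -40 | [-69, -69, -40]
5 | SWAP | [-69, -40, -69]
6 | PUSH -72 | [-69, -40, -69, -72]
7 | MUL | [-69, -40, 4968]
8 | PUSH -31 | [-69, -40, 4968, -31]
9 | DROP | [-69, -40, 4968]
10 | SWAP | [-69, 4968, -40]
11 | ADD | [-69, 4928]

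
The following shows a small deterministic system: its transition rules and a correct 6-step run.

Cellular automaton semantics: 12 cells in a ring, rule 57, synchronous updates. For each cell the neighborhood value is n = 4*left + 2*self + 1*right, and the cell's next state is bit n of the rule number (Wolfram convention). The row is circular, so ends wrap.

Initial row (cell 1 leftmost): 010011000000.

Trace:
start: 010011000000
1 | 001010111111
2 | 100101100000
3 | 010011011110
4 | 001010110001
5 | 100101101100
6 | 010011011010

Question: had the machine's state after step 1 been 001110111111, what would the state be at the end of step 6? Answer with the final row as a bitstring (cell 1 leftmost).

state after step 1 := 001110111111
2 | 101001100000
3 | 010101011110
4 | 001010110001
5 | 100101101100
6 | 010011011010

010011011010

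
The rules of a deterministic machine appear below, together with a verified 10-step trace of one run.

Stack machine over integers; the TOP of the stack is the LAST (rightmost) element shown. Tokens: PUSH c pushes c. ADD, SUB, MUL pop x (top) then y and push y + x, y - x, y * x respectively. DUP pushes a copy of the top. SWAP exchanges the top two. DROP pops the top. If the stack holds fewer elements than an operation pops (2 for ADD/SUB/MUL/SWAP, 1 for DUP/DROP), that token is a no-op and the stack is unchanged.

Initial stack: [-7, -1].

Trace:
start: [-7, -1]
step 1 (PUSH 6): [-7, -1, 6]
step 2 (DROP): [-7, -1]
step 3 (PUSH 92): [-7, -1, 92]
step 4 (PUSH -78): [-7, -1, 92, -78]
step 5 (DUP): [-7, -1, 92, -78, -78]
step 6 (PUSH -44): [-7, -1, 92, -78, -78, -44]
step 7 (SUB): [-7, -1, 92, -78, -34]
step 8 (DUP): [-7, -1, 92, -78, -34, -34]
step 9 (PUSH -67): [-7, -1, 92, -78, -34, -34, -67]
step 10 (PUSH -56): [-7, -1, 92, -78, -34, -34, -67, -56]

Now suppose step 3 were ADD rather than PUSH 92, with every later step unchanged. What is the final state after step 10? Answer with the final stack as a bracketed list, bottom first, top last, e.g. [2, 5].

(re-executing from step 3 with the substitution; state before step 3: [-7, -1])
step 3 (ADD): [-8]
step 4 (PUSH -78): [-8, -78]
step 5 (DUP): [-8, -78, -78]
step 6 (PUSH -44): [-8, -78, -78, -44]
step 7 (SUB): [-8, -78, -34]
step 8 (DUP): [-8, -78, -34, -34]
step 9 (PUSH -67): [-8, -78, -34, -34, -67]
step 10 (PUSH -56): [-8, -78, -34, -34, -67, -56]

[-8, -78, -34, -34, -67, -56]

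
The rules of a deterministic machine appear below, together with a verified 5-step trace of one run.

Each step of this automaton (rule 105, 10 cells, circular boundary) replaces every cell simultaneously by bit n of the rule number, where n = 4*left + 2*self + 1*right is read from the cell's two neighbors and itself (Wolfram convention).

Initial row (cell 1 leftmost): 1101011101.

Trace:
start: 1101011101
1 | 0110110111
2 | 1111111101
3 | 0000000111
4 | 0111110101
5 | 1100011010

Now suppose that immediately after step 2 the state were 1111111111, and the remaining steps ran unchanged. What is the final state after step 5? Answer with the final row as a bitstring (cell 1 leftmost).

state after step 2 := 1111111111
3 | 0000000000
4 | 1111111111
5 | 0000000000

0000000000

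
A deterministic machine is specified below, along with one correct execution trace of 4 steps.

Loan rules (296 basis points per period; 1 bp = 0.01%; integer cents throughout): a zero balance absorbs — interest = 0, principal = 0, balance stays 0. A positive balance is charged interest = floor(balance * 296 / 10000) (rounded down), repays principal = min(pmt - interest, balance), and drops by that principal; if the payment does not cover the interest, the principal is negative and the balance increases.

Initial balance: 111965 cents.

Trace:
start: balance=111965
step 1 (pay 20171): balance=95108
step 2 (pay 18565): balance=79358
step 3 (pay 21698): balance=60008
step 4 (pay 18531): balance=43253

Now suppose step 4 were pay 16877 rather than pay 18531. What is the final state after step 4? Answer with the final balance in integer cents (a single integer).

44907

(re-executing from step 4 with the substitution; state before step 4: balance=60008)
step 4 (pay 16877): balance=44907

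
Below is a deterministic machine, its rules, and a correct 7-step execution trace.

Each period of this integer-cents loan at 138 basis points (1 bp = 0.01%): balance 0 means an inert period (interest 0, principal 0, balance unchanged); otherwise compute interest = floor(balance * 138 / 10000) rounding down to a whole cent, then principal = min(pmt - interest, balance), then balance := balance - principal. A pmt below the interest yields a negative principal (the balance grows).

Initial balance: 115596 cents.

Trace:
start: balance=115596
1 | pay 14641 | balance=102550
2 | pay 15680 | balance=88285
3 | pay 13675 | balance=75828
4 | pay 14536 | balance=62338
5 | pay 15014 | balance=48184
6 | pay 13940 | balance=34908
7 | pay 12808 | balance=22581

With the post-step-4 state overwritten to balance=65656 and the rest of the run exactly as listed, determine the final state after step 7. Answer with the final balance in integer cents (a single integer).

state after step 4 := balance=65656
5 | pay 15014 | balance=51548
6 | pay 13940 | balance=38319
7 | pay 12808 | balance=26039

26039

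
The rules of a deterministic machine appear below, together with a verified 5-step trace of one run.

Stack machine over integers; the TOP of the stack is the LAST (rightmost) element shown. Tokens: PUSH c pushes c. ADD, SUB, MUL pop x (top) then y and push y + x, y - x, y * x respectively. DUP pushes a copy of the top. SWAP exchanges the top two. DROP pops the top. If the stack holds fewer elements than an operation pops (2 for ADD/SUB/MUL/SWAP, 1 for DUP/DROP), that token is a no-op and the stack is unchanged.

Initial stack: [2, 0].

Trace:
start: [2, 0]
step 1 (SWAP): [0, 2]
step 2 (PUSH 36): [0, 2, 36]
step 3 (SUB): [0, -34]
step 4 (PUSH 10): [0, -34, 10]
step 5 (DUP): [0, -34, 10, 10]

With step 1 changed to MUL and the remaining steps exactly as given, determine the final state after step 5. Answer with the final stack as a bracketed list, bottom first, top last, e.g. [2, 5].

(re-executing from step 1 with the substitution; state before step 1: [2, 0])
step 1 (MUL): [0]
step 2 (PUSH 36): [0, 36]
step 3 (SUB): [-36]
step 4 (PUSH 10): [-36, 10]
step 5 (DUP): [-36, 10, 10]

[-36, 10, 10]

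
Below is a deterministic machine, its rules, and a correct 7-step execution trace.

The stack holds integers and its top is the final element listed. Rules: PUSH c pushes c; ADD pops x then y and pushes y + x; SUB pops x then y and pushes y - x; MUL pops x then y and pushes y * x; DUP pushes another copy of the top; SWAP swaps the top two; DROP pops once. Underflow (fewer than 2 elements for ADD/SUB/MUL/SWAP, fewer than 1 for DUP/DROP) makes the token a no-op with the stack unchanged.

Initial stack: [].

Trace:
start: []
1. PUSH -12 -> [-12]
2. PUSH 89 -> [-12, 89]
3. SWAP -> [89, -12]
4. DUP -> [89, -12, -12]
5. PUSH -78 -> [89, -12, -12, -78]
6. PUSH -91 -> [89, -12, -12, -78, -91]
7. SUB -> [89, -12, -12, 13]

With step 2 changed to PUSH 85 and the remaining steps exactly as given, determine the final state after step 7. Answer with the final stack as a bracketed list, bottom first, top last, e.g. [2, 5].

[85, -12, -12, 13]

(re-executing from step 2 with the substitution; state before step 2: [-12])
2. PUSH 85 -> [-12, 85]
3. SWAP -> [85, -12]
4. DUP -> [85, -12, -12]
5. PUSH -78 -> [85, -12, -12, -78]
6. PUSH -91 -> [85, -12, -12, -78, -91]
7. SUB -> [85, -12, -12, 13]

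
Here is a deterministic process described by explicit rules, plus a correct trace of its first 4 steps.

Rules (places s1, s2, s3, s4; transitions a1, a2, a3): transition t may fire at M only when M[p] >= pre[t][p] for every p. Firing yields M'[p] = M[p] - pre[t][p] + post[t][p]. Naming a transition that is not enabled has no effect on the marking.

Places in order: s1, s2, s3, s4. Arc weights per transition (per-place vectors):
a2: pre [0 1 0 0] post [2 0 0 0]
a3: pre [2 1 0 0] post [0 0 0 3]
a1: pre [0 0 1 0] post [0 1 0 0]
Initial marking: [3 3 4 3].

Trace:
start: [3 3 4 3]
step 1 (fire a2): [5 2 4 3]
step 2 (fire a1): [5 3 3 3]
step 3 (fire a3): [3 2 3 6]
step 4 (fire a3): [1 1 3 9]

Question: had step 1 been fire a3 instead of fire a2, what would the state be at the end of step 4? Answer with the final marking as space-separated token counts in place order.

(re-executing from step 1 with the substitution; state before step 1: [3 3 4 3])
step 1 (fire a3): [1 2 4 6]
step 2 (fire a1): [1 3 3 6]
step 3 (fire a3): [1 3 3 6]
step 4 (fire a3): [1 3 3 6]

1 3 3 6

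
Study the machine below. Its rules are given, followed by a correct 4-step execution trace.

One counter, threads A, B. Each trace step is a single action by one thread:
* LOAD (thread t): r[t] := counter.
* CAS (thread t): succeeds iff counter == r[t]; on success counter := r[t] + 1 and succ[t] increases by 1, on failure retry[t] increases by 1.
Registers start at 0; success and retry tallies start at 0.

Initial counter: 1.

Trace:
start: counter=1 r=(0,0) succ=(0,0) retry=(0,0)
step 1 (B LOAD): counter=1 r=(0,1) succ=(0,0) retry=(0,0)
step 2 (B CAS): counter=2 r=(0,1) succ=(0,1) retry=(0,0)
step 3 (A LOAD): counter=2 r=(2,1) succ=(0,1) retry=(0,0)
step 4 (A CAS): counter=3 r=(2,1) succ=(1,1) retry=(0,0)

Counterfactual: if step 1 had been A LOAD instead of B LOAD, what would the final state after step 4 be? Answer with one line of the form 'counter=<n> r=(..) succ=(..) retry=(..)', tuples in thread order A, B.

counter=2 r=(1,0) succ=(1,0) retry=(0,1)

(re-executing from step 1 with the substitution; state before step 1: counter=1 r=(0,0) succ=(0,0) retry=(0,0))
step 1 (A LOAD): counter=1 r=(1,0) succ=(0,0) retry=(0,0)
step 2 (B CAS): counter=1 r=(1,0) succ=(0,0) retry=(0,1)
step 3 (A LOAD): counter=1 r=(1,0) succ=(0,0) retry=(0,1)
step 4 (A CAS): counter=2 r=(1,0) succ=(1,0) retry=(0,1)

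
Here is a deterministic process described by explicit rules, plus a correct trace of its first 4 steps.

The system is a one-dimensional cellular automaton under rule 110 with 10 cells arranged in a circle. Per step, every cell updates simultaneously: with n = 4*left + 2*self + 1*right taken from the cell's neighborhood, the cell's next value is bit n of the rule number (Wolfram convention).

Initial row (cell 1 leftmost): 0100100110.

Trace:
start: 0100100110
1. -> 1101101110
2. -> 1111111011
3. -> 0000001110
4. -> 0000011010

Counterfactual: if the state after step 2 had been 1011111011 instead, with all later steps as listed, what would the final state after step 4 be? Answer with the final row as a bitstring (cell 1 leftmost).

1010011011

state after step 2 := 1011111011
3. -> 1110001110
4. -> 1010011011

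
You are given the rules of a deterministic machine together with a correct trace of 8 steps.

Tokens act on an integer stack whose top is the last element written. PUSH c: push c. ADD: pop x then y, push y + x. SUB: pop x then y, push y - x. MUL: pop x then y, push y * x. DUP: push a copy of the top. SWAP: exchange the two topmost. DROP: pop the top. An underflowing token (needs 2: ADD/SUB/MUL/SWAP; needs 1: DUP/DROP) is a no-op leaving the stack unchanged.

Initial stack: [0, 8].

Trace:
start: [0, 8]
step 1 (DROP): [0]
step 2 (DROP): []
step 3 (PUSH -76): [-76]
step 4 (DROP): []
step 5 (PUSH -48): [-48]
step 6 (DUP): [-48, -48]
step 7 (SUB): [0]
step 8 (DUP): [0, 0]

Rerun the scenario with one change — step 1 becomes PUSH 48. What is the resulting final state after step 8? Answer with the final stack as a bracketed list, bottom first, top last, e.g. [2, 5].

[0, 8, 0, 0]

(re-executing from step 1 with the substitution; state before step 1: [0, 8])
step 1 (PUSH 48): [0, 8, 48]
step 2 (DROP): [0, 8]
step 3 (PUSH -76): [0, 8, -76]
step 4 (DROP): [0, 8]
step 5 (PUSH -48): [0, 8, -48]
step 6 (DUP): [0, 8, -48, -48]
step 7 (SUB): [0, 8, 0]
step 8 (DUP): [0, 8, 0, 0]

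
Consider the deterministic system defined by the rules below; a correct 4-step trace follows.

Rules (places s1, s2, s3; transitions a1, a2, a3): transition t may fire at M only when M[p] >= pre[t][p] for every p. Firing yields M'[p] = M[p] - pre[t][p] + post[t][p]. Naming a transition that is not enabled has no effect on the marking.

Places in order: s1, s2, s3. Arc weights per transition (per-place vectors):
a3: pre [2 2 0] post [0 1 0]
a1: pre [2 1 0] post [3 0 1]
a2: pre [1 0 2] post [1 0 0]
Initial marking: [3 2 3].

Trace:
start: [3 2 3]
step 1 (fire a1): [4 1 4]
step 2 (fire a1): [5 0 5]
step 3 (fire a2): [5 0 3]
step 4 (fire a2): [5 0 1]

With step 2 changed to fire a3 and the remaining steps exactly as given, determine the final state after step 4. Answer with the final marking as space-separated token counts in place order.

4 1 0

(re-executing from step 2 with the substitution; state before step 2: [4 1 4])
step 2 (fire a3): [4 1 4]
step 3 (fire a2): [4 1 2]
step 4 (fire a2): [4 1 0]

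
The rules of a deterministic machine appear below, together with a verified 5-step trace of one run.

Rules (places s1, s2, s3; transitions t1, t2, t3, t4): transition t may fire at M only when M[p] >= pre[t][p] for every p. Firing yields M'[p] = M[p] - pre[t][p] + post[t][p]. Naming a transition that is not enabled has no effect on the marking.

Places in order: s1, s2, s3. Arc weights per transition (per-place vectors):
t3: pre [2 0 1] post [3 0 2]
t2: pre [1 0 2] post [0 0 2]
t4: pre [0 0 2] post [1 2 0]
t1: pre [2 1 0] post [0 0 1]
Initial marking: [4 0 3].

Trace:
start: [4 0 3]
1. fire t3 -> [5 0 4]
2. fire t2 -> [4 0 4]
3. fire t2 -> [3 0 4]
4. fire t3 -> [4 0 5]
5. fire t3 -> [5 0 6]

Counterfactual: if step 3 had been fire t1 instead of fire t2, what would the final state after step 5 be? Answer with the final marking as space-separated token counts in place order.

6 0 6

(re-executing from step 3 with the substitution; state before step 3: [4 0 4])
3. fire t1 -> [4 0 4]
4. fire t3 -> [5 0 5]
5. fire t3 -> [6 0 6]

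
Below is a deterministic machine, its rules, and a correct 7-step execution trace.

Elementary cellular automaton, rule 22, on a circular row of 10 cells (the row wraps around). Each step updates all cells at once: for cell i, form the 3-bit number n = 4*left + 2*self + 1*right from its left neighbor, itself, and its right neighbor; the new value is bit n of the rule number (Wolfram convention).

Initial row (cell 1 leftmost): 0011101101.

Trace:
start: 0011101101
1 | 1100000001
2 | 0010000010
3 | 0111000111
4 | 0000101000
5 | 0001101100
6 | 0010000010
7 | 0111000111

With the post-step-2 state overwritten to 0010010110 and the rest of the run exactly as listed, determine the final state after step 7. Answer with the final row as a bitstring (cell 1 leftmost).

state after step 2 := 0010010110
3 | 0111110001
4 | 0000001011
5 | 1000011000
6 | 1100100101
7 | 0011111100

0011111100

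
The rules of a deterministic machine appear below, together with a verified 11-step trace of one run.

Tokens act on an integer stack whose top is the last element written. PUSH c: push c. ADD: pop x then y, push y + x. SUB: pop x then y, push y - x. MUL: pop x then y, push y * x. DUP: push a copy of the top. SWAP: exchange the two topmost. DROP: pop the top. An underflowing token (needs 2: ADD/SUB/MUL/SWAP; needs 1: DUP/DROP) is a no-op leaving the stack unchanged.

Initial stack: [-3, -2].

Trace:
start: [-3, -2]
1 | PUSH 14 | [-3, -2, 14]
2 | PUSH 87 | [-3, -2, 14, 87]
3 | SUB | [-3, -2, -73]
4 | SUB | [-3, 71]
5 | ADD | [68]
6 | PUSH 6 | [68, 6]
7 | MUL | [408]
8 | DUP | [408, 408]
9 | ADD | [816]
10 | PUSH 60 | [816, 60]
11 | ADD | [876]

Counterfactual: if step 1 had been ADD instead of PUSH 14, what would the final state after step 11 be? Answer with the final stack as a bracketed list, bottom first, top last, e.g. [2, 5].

(re-executing from step 1 with the substitution; state before step 1: [-3, -2])
1 | ADD | [-5]
2 | PUSH 87 | [-5, 87]
3 | SUB | [-92]
4 | SUB | [-92]
5 | ADD | [-92]
6 | PUSH 6 | [-92, 6]
7 | MUL | [-552]
8 | DUP | [-552, -552]
9 | ADD | [-1104]
10 | PUSH 60 | [-1104, 60]
11 | ADD | [-1044]

[-1044]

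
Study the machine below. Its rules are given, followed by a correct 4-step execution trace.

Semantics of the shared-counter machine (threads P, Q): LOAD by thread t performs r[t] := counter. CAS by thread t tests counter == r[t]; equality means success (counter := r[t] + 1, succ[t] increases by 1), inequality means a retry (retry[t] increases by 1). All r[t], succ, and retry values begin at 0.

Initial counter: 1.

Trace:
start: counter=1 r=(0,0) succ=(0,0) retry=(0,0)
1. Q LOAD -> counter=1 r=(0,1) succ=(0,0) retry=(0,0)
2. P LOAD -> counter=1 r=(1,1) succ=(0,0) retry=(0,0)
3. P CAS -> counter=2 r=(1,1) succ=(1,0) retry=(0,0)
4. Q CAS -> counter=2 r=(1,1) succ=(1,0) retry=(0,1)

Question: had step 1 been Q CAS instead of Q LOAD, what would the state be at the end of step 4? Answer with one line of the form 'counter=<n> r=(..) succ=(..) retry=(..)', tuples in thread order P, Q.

counter=2 r=(1,0) succ=(1,0) retry=(0,2)

(re-executing from step 1 with the substitution; state before step 1: counter=1 r=(0,0) succ=(0,0) retry=(0,0))
1. Q CAS -> counter=1 r=(0,0) succ=(0,0) retry=(0,1)
2. P LOAD -> counter=1 r=(1,0) succ=(0,0) retry=(0,1)
3. P CAS -> counter=2 r=(1,0) succ=(1,0) retry=(0,1)
4. Q CAS -> counter=2 r=(1,0) succ=(1,0) retry=(0,2)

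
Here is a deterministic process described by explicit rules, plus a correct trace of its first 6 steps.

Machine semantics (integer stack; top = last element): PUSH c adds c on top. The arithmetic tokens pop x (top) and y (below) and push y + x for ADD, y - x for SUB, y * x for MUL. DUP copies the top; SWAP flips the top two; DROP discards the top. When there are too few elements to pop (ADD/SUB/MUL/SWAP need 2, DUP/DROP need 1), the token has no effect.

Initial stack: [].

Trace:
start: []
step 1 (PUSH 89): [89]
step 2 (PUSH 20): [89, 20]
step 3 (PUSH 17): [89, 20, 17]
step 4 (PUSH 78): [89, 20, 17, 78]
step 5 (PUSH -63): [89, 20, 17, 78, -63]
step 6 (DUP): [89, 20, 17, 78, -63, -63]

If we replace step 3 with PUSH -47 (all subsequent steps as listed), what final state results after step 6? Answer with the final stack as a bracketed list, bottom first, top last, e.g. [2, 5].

(re-executing from step 3 with the substitution; state before step 3: [89, 20])
step 3 (PUSH -47): [89, 20, -47]
step 4 (PUSH 78): [89, 20, -47, 78]
step 5 (PUSH -63): [89, 20, -47, 78, -63]
step 6 (DUP): [89, 20, -47, 78, -63, -63]

[89, 20, -47, 78, -63, -63]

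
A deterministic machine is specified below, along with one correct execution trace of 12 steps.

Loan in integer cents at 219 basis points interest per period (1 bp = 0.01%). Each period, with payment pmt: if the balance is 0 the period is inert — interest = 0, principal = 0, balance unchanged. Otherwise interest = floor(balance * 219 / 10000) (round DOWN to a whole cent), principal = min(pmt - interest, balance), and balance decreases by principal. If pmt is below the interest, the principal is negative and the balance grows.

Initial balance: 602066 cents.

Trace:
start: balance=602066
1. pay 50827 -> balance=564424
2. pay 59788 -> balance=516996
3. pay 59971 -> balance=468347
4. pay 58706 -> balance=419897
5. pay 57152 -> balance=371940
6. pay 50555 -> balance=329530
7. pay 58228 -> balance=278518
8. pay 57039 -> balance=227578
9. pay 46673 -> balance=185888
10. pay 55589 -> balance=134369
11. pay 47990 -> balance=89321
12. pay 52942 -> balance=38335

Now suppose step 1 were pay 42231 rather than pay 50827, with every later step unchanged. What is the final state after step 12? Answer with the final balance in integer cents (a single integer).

49245

(re-executing from step 1 with the substitution; state before step 1: balance=602066)
1. pay 42231 -> balance=573020
2. pay 59788 -> balance=525781
3. pay 59971 -> balance=477324
4. pay 58706 -> balance=429071
5. pay 57152 -> balance=381315
6. pay 50555 -> balance=339110
7. pay 58228 -> balance=288308
8. pay 57039 -> balance=237582
9. pay 46673 -> balance=196112
10. pay 55589 -> balance=144817
11. pay 47990 -> balance=99998
12. pay 52942 -> balance=49245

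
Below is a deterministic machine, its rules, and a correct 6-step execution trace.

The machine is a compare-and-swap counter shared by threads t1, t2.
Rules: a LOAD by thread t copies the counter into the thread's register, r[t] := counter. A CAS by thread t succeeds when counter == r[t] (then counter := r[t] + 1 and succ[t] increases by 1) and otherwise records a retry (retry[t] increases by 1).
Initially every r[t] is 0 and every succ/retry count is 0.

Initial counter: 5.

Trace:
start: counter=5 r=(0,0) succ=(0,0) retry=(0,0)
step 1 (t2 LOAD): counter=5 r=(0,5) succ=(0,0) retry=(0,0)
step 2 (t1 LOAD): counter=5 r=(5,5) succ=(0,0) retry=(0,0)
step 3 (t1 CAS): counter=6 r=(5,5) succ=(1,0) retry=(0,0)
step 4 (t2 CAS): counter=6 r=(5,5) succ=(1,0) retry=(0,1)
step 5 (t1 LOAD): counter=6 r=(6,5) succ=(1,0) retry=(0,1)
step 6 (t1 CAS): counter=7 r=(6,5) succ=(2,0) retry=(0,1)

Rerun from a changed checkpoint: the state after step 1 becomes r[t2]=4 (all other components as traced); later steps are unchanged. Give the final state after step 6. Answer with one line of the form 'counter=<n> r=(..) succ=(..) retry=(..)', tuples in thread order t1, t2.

counter=7 r=(6,4) succ=(2,0) retry=(0,1)

state after step 1 := counter=5 r=(0,4) succ=(0,0) retry=(0,0)
step 2 (t1 LOAD): counter=5 r=(5,4) succ=(0,0) retry=(0,0)
step 3 (t1 CAS): counter=6 r=(5,4) succ=(1,0) retry=(0,0)
step 4 (t2 CAS): counter=6 r=(5,4) succ=(1,0) retry=(0,1)
step 5 (t1 LOAD): counter=6 r=(6,4) succ=(1,0) retry=(0,1)
step 6 (t1 CAS): counter=7 r=(6,4) succ=(2,0) retry=(0,1)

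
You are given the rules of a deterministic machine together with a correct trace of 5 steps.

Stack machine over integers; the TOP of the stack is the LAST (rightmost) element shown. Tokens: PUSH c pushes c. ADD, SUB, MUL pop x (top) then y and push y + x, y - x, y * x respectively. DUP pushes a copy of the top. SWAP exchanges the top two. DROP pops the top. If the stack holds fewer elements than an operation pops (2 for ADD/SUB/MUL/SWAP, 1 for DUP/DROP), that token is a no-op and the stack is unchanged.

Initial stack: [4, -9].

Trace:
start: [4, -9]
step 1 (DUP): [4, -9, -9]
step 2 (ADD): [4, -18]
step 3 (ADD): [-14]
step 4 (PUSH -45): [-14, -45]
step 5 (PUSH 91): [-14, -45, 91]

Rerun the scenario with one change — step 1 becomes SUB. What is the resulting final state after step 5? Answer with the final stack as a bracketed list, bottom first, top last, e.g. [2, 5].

(re-executing from step 1 with the substitution; state before step 1: [4, -9])
step 1 (SUB): [13]
step 2 (ADD): [13]
step 3 (ADD): [13]
step 4 (PUSH -45): [13, -45]
step 5 (PUSH 91): [13, -45, 91]

[13, -45, 91]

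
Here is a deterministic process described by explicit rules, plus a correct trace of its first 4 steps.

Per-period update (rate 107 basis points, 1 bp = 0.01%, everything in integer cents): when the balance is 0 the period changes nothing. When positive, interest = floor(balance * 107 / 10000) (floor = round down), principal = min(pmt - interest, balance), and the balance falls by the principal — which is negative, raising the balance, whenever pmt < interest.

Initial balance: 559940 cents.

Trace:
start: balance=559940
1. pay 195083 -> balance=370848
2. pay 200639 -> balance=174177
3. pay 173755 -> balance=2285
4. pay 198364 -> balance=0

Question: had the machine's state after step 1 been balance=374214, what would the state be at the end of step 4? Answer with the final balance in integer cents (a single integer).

state after step 1 := balance=374214
2. pay 200639 -> balance=177579
3. pay 173755 -> balance=5724
4. pay 198364 -> balance=0

0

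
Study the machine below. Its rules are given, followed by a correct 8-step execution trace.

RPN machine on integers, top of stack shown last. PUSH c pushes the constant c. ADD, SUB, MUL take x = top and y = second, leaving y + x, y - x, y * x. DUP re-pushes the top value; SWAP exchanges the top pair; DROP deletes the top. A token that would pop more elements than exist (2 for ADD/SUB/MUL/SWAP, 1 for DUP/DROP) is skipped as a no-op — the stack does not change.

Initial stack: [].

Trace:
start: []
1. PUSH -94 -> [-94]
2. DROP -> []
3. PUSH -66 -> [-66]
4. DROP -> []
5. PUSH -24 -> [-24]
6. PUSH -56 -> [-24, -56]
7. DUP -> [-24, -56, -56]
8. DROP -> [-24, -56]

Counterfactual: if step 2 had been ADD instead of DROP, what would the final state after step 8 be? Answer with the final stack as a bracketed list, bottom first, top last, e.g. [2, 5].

(re-executing from step 2 with the substitution; state before step 2: [-94])
2. ADD -> [-94]
3. PUSH -66 -> [-94, -66]
4. DROP -> [-94]
5. PUSH -24 -> [-94, -24]
6. PUSH -56 -> [-94, -24, -56]
7. DUP -> [-94, -24, -56, -56]
8. DROP -> [-94, -24, -56]

[-94, -24, -56]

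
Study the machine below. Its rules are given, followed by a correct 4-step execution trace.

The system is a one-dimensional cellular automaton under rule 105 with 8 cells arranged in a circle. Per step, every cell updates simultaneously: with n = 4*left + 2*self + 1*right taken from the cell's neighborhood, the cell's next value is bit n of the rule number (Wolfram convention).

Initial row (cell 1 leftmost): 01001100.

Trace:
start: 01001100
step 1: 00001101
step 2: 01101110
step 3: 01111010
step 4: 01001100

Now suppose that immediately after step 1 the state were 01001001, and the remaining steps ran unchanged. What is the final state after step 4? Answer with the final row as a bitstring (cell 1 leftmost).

10100010

state after step 1 := 01001001
step 2: 10000000
step 3: 00111110
step 4: 10100010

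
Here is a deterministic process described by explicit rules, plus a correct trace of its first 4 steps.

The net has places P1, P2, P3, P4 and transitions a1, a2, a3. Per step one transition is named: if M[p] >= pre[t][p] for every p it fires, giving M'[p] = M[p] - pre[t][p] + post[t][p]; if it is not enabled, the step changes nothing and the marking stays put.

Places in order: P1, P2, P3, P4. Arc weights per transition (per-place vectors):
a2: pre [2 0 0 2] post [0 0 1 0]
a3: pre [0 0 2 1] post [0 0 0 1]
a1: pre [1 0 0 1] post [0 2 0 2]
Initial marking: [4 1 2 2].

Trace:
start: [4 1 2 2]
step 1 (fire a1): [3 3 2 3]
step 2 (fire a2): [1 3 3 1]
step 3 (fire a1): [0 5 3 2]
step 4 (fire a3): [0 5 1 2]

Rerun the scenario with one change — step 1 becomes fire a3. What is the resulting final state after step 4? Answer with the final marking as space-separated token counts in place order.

(re-executing from step 1 with the substitution; state before step 1: [4 1 2 2])
step 1 (fire a3): [4 1 0 2]
step 2 (fire a2): [2 1 1 0]
step 3 (fire a1): [2 1 1 0]
step 4 (fire a3): [2 1 1 0]

2 1 1 0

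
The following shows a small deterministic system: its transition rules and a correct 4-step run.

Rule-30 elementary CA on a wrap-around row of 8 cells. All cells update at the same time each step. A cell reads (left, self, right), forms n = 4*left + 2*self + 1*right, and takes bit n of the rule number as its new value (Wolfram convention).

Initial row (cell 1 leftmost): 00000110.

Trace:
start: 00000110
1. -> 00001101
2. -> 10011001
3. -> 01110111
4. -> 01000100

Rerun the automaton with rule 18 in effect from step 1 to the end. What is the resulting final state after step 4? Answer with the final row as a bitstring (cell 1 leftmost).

(re-executing steps 1..4 under rule 18; state before step 1: 00000110)
1. -> 00001001
2. -> 10010110
3. -> 01100000
4. -> 10010000

10010000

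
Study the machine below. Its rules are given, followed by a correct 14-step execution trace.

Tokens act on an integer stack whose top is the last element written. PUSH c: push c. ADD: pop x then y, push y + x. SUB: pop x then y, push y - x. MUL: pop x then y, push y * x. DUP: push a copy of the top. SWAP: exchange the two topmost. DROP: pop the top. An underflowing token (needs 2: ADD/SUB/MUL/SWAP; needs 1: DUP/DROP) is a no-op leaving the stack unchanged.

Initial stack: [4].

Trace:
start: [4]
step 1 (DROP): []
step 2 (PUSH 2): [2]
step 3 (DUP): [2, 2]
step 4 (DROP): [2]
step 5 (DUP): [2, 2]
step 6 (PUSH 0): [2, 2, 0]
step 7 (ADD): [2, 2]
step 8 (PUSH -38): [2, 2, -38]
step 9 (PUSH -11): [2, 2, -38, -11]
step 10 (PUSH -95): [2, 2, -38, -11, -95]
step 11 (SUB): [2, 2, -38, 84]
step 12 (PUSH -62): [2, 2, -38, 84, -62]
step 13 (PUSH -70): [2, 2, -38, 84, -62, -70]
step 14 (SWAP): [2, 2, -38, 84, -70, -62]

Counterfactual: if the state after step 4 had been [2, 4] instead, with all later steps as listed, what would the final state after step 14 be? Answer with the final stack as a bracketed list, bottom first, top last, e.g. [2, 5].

state after step 4 := [2, 4]
step 5 (DUP): [2, 4, 4]
step 6 (PUSH 0): [2, 4, 4, 0]
step 7 (ADD): [2, 4, 4]
step 8 (PUSH -38): [2, 4, 4, -38]
step 9 (PUSH -11): [2, 4, 4, -38, -11]
step 10 (PUSH -95): [2, 4, 4, -38, -11, -95]
step 11 (SUB): [2, 4, 4, -38, 84]
step 12 (PUSH -62): [2, 4, 4, -38, 84, -62]
step 13 (PUSH -70): [2, 4, 4, -38, 84, -62, -70]
step 14 (SWAP): [2, 4, 4, -38, 84, -70, -62]

[2, 4, 4, -38, 84, -70, -62]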